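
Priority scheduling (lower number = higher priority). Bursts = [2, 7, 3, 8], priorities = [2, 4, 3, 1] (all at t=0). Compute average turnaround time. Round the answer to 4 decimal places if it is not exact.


Sort by priority (ascending = highest first):
Order: [(1, 8), (2, 2), (3, 3), (4, 7)]
Completion times:
  Priority 1, burst=8, C=8
  Priority 2, burst=2, C=10
  Priority 3, burst=3, C=13
  Priority 4, burst=7, C=20
Average turnaround = 51/4 = 12.75

12.75


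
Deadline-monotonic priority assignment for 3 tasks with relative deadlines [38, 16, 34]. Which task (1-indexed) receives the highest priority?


Sort tasks by relative deadline (ascending):
  Task 2: deadline = 16
  Task 3: deadline = 34
  Task 1: deadline = 38
Priority order (highest first): [2, 3, 1]
Highest priority task = 2

2


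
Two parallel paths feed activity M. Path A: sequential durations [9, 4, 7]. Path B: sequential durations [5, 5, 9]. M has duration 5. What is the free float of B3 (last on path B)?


ES(B3) = sum of predecessors on chain B = 10
EF(B3) = ES + duration = 10 + 9 = 19
Successor of B3 is M. ES(M) = max(sum(A), sum(B)) = max(20, 19) = 20
Free float = ES(successor) - EF(current) = 20 - 19 = 1

1


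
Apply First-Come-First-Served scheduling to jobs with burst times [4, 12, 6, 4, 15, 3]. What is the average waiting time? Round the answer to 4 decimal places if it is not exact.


FCFS order (as given): [4, 12, 6, 4, 15, 3]
Waiting times:
  Job 1: wait = 0
  Job 2: wait = 4
  Job 3: wait = 16
  Job 4: wait = 22
  Job 5: wait = 26
  Job 6: wait = 41
Sum of waiting times = 109
Average waiting time = 109/6 = 18.1667

18.1667


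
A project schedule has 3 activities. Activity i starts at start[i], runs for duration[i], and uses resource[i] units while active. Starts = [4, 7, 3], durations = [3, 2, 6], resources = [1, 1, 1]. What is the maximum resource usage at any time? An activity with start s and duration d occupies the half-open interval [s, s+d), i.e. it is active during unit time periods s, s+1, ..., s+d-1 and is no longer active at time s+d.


Each activity i is active on [start_i, start_i + duration_i).
Compute total resource usage per time slot:
  t=0: active resources = [], total = 0
  t=1: active resources = [], total = 0
  t=2: active resources = [], total = 0
  t=3: active resources = [1], total = 1
  t=4: active resources = [1, 1], total = 2
  t=5: active resources = [1, 1], total = 2
  t=6: active resources = [1, 1], total = 2
  t=7: active resources = [1, 1], total = 2
  t=8: active resources = [1, 1], total = 2
Peak resource demand = 2

2


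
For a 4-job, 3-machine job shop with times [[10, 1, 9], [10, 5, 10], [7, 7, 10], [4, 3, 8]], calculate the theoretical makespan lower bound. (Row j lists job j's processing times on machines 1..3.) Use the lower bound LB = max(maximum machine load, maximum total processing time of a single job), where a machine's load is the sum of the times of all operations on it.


Machine loads:
  Machine 1: 10 + 10 + 7 + 4 = 31
  Machine 2: 1 + 5 + 7 + 3 = 16
  Machine 3: 9 + 10 + 10 + 8 = 37
Max machine load = 37
Job totals:
  Job 1: 20
  Job 2: 25
  Job 3: 24
  Job 4: 15
Max job total = 25
Lower bound = max(37, 25) = 37

37


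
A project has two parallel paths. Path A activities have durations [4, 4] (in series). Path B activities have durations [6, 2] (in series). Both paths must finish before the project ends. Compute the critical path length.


Path A total = 4 + 4 = 8
Path B total = 6 + 2 = 8
Critical path = longest path = max(8, 8) = 8

8


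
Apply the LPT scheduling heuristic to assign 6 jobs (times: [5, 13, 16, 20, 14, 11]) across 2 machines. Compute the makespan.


Sort jobs in decreasing order (LPT): [20, 16, 14, 13, 11, 5]
Assign each job to the least loaded machine:
  Machine 1: jobs [20, 13, 5], load = 38
  Machine 2: jobs [16, 14, 11], load = 41
Makespan = max load = 41

41


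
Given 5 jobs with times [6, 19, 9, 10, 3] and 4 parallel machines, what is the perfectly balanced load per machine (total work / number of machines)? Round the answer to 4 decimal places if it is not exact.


Total processing time = 6 + 19 + 9 + 10 + 3 = 47
Number of machines = 4
Ideal balanced load = 47 / 4 = 11.75

11.75


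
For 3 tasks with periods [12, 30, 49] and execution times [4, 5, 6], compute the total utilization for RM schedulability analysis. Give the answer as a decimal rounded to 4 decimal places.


Compute individual utilizations (exact fractions):
  Task 1: C/T = 4/12 = 1/3 (approx. 0.3333)
  Task 2: C/T = 5/30 = 1/6 (approx. 0.1667)
  Task 3: C/T = 6/49 (approx. 0.1224)
Total utilization U = 1/3 + 1/6 + 6/49 = 61/98
Rounded to 4 decimal places: U = 0.6224
RM (Liu & Layland) bound for 3 tasks = 0.779763; compare with U = 61/98 (approx. 0.622449)
U <= bound, so schedulable by RM sufficient condition.

0.6224


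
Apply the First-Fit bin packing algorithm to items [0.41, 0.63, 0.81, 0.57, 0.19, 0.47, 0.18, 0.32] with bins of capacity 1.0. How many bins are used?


Place items sequentially using First-Fit:
  Item 0.41 -> new Bin 1
  Item 0.63 -> new Bin 2
  Item 0.81 -> new Bin 3
  Item 0.57 -> Bin 1 (now 0.98)
  Item 0.19 -> Bin 2 (now 0.82)
  Item 0.47 -> new Bin 4
  Item 0.18 -> Bin 2 (now 1.0)
  Item 0.32 -> Bin 4 (now 0.79)
Total bins used = 4

4


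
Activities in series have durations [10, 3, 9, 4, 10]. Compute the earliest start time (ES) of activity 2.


Activity 2 starts after activities 1 through 1 complete.
Predecessor durations: [10]
ES = 10 = 10

10


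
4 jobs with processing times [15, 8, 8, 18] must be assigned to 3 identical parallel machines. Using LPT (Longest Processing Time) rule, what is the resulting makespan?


Sort jobs in decreasing order (LPT): [18, 15, 8, 8]
Assign each job to the least loaded machine:
  Machine 1: jobs [18], load = 18
  Machine 2: jobs [15], load = 15
  Machine 3: jobs [8, 8], load = 16
Makespan = max load = 18

18


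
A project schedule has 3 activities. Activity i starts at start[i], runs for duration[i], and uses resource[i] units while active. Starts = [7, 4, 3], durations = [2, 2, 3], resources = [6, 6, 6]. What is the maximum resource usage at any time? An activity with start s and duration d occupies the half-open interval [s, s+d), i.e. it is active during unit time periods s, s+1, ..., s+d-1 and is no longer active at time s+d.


Each activity i is active on [start_i, start_i + duration_i).
Compute total resource usage per time slot:
  t=0: active resources = [], total = 0
  t=1: active resources = [], total = 0
  t=2: active resources = [], total = 0
  t=3: active resources = [6], total = 6
  t=4: active resources = [6, 6], total = 12
  t=5: active resources = [6, 6], total = 12
  t=6: active resources = [], total = 0
  t=7: active resources = [6], total = 6
  t=8: active resources = [6], total = 6
Peak resource demand = 12

12


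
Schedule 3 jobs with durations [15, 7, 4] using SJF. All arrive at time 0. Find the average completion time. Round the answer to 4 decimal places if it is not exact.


SJF order (ascending): [4, 7, 15]
Completion times:
  Job 1: burst=4, C=4
  Job 2: burst=7, C=11
  Job 3: burst=15, C=26
Average completion = 41/3 = 13.6667

13.6667


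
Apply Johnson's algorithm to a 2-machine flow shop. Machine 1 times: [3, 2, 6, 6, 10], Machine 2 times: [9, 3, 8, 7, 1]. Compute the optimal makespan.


Apply Johnson's rule:
  Group 1 (a <= b): [(2, 2, 3), (1, 3, 9), (3, 6, 8), (4, 6, 7)]
  Group 2 (a > b): [(5, 10, 1)]
Optimal job order: [2, 1, 3, 4, 5]
Schedule:
  Job 2: M1 done at 2, M2 done at 5
  Job 1: M1 done at 5, M2 done at 14
  Job 3: M1 done at 11, M2 done at 22
  Job 4: M1 done at 17, M2 done at 29
  Job 5: M1 done at 27, M2 done at 30
Makespan = 30

30


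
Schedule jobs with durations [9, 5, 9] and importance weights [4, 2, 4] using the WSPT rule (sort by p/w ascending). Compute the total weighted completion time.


Compute p/w ratios and sort ascending (WSPT): [(9, 4), (9, 4), (5, 2)]
Compute weighted completion times:
  Job (p=9,w=4): C=9, w*C=4*9=36
  Job (p=9,w=4): C=18, w*C=4*18=72
  Job (p=5,w=2): C=23, w*C=2*23=46
Total weighted completion time = 154

154


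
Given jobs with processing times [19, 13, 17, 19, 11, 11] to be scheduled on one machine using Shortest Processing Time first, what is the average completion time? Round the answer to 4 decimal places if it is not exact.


Sort jobs by processing time (SPT order): [11, 11, 13, 17, 19, 19]
Compute completion times sequentially:
  Job 1: processing = 11, completes at 11
  Job 2: processing = 11, completes at 22
  Job 3: processing = 13, completes at 35
  Job 4: processing = 17, completes at 52
  Job 5: processing = 19, completes at 71
  Job 6: processing = 19, completes at 90
Sum of completion times = 281
Average completion time = 281/6 = 46.8333

46.8333


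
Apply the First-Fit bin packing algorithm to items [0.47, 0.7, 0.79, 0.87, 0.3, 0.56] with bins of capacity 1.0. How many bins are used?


Place items sequentially using First-Fit:
  Item 0.47 -> new Bin 1
  Item 0.7 -> new Bin 2
  Item 0.79 -> new Bin 3
  Item 0.87 -> new Bin 4
  Item 0.3 -> Bin 1 (now 0.77)
  Item 0.56 -> new Bin 5
Total bins used = 5

5


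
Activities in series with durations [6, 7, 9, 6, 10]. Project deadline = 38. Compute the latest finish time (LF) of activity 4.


LF(activity 4) = deadline - sum of successor durations
Successors: activities 5 through 5 with durations [10]
Sum of successor durations = 10
LF = 38 - 10 = 28

28


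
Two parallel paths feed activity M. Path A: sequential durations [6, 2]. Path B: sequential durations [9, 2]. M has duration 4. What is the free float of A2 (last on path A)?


ES(A2) = sum of predecessors on chain A = 6
EF(A2) = ES + duration = 6 + 2 = 8
Successor of A2 is M. ES(M) = max(sum(A), sum(B)) = max(8, 11) = 11
Free float = ES(successor) - EF(current) = 11 - 8 = 3

3


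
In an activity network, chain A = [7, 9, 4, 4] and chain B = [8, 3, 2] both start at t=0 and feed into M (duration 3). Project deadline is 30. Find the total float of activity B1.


Forward pass: ES(B1) = sum of predecessors on chain B = 0
EF = ES + duration = 0 + 8 = 8
Backward pass: LF(M) = deadline = 30; LS(M) = 30 - 3 = 27
LF(B1) = LS(M) - sum(successors on chain B) = 27 - 5 = 22
LS = LF - duration = 22 - 8 = 14
Total float = LS - ES = 14 - 0 = 14

14


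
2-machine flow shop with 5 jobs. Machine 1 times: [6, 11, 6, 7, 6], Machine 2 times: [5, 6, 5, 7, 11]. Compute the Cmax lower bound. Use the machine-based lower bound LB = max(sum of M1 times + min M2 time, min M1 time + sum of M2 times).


LB1 = sum(M1 times) + min(M2 times) = 36 + 5 = 41
LB2 = min(M1 times) + sum(M2 times) = 6 + 34 = 40
Lower bound = max(LB1, LB2) = max(41, 40) = 41

41


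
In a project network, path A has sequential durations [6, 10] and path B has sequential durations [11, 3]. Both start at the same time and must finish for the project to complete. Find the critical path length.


Path A total = 6 + 10 = 16
Path B total = 11 + 3 = 14
Critical path = longest path = max(16, 14) = 16

16


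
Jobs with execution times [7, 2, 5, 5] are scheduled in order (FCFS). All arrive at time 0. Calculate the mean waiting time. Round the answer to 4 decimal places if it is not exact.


FCFS order (as given): [7, 2, 5, 5]
Waiting times:
  Job 1: wait = 0
  Job 2: wait = 7
  Job 3: wait = 9
  Job 4: wait = 14
Sum of waiting times = 30
Average waiting time = 30/4 = 7.5

7.5


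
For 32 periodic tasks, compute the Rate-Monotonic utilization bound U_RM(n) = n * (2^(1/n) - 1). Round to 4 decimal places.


Compute 2^(1/32) = 1.0218971487
Subtract 1: 1.0218971487 - 1 = 0.0218971487
Multiply by n: 32 * 0.0218971487 = 0.7007087584
Round to 4 dp: 0.7007

0.7007


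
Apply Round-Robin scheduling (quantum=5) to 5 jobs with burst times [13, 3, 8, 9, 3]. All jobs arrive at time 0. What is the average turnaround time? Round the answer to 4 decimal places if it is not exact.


Time quantum = 5
Execution trace:
  J1 runs 5 units, time = 5
  J2 runs 3 units, time = 8
  J3 runs 5 units, time = 13
  J4 runs 5 units, time = 18
  J5 runs 3 units, time = 21
  J1 runs 5 units, time = 26
  J3 runs 3 units, time = 29
  J4 runs 4 units, time = 33
  J1 runs 3 units, time = 36
Finish times: [36, 8, 29, 33, 21]
Average turnaround = 127/5 = 25.4

25.4


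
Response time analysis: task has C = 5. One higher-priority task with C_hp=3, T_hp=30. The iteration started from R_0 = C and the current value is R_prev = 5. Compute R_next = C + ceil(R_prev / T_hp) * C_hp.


R_next = C + ceil(R_prev / T_hp) * C_hp
ceil(5 / 30) = ceil(0.1667) = 1
Interference = 1 * 3 = 3
R_next = 5 + 3 = 8

8


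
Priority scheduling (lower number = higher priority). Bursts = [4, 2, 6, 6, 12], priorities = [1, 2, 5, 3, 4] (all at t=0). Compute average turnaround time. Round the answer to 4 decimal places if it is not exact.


Sort by priority (ascending = highest first):
Order: [(1, 4), (2, 2), (3, 6), (4, 12), (5, 6)]
Completion times:
  Priority 1, burst=4, C=4
  Priority 2, burst=2, C=6
  Priority 3, burst=6, C=12
  Priority 4, burst=12, C=24
  Priority 5, burst=6, C=30
Average turnaround = 76/5 = 15.2

15.2


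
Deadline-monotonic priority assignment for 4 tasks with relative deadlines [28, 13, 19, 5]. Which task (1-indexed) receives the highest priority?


Sort tasks by relative deadline (ascending):
  Task 4: deadline = 5
  Task 2: deadline = 13
  Task 3: deadline = 19
  Task 1: deadline = 28
Priority order (highest first): [4, 2, 3, 1]
Highest priority task = 4

4


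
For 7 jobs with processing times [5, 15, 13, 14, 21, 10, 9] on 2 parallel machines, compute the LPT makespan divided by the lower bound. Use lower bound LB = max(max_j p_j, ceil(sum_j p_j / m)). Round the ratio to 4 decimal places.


LPT order: [21, 15, 14, 13, 10, 9, 5]
Machine loads after assignment: [43, 44]
LPT makespan = 44
Lower bound = max(max_job, ceil(total/2)) = max(21, 44) = 44
Ratio = 44 / 44 = 1.0

1.0


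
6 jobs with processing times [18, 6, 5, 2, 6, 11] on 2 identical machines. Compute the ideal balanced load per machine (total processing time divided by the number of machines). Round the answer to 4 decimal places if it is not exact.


Total processing time = 18 + 6 + 5 + 2 + 6 + 11 = 48
Number of machines = 2
Ideal balanced load = 48 / 2 = 24.0

24.0


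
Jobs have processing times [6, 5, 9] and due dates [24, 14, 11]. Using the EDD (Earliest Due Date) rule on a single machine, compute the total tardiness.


Sort by due date (EDD order): [(9, 11), (5, 14), (6, 24)]
Compute completion times and tardiness:
  Job 1: p=9, d=11, C=9, tardiness=max(0,9-11)=0
  Job 2: p=5, d=14, C=14, tardiness=max(0,14-14)=0
  Job 3: p=6, d=24, C=20, tardiness=max(0,20-24)=0
Total tardiness = 0

0


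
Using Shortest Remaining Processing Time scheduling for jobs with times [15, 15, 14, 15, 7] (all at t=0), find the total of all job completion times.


Since all jobs arrive at t=0, SRPT equals SPT ordering.
SPT order: [7, 14, 15, 15, 15]
Completion times:
  Job 1: p=7, C=7
  Job 2: p=14, C=21
  Job 3: p=15, C=36
  Job 4: p=15, C=51
  Job 5: p=15, C=66
Total completion time = 7 + 21 + 36 + 51 + 66 = 181

181


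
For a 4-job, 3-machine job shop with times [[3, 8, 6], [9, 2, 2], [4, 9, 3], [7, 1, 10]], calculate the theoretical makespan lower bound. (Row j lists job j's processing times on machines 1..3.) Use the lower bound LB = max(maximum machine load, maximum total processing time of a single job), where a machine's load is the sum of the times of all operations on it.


Machine loads:
  Machine 1: 3 + 9 + 4 + 7 = 23
  Machine 2: 8 + 2 + 9 + 1 = 20
  Machine 3: 6 + 2 + 3 + 10 = 21
Max machine load = 23
Job totals:
  Job 1: 17
  Job 2: 13
  Job 3: 16
  Job 4: 18
Max job total = 18
Lower bound = max(23, 18) = 23

23


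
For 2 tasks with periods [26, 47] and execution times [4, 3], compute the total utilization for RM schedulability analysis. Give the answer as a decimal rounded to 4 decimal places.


Compute individual utilizations (exact fractions):
  Task 1: C/T = 4/26 = 2/13 (approx. 0.1538)
  Task 2: C/T = 3/47 (approx. 0.0638)
Total utilization U = 2/13 + 3/47 = 133/611
Rounded to 4 decimal places: U = 0.2177
RM (Liu & Layland) bound for 2 tasks = 0.828427; compare with U = 133/611 (approx. 0.217676)
U <= bound, so schedulable by RM sufficient condition.

0.2177


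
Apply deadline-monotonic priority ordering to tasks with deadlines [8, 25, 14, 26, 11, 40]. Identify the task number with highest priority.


Sort tasks by relative deadline (ascending):
  Task 1: deadline = 8
  Task 5: deadline = 11
  Task 3: deadline = 14
  Task 2: deadline = 25
  Task 4: deadline = 26
  Task 6: deadline = 40
Priority order (highest first): [1, 5, 3, 2, 4, 6]
Highest priority task = 1

1


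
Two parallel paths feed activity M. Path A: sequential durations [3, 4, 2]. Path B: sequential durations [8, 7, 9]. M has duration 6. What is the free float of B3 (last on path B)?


ES(B3) = sum of predecessors on chain B = 15
EF(B3) = ES + duration = 15 + 9 = 24
Successor of B3 is M. ES(M) = max(sum(A), sum(B)) = max(9, 24) = 24
Free float = ES(successor) - EF(current) = 24 - 24 = 0

0


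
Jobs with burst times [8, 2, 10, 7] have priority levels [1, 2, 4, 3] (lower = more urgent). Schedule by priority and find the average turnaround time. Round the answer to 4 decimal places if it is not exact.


Sort by priority (ascending = highest first):
Order: [(1, 8), (2, 2), (3, 7), (4, 10)]
Completion times:
  Priority 1, burst=8, C=8
  Priority 2, burst=2, C=10
  Priority 3, burst=7, C=17
  Priority 4, burst=10, C=27
Average turnaround = 62/4 = 15.5

15.5


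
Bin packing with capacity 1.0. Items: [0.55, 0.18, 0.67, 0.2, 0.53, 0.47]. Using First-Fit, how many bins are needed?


Place items sequentially using First-Fit:
  Item 0.55 -> new Bin 1
  Item 0.18 -> Bin 1 (now 0.73)
  Item 0.67 -> new Bin 2
  Item 0.2 -> Bin 1 (now 0.93)
  Item 0.53 -> new Bin 3
  Item 0.47 -> Bin 3 (now 1.0)
Total bins used = 3

3


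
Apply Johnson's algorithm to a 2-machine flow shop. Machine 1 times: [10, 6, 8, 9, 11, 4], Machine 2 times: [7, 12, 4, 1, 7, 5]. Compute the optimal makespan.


Apply Johnson's rule:
  Group 1 (a <= b): [(6, 4, 5), (2, 6, 12)]
  Group 2 (a > b): [(1, 10, 7), (5, 11, 7), (3, 8, 4), (4, 9, 1)]
Optimal job order: [6, 2, 1, 5, 3, 4]
Schedule:
  Job 6: M1 done at 4, M2 done at 9
  Job 2: M1 done at 10, M2 done at 22
  Job 1: M1 done at 20, M2 done at 29
  Job 5: M1 done at 31, M2 done at 38
  Job 3: M1 done at 39, M2 done at 43
  Job 4: M1 done at 48, M2 done at 49
Makespan = 49

49


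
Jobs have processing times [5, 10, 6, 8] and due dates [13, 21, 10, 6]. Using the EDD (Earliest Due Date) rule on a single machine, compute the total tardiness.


Sort by due date (EDD order): [(8, 6), (6, 10), (5, 13), (10, 21)]
Compute completion times and tardiness:
  Job 1: p=8, d=6, C=8, tardiness=max(0,8-6)=2
  Job 2: p=6, d=10, C=14, tardiness=max(0,14-10)=4
  Job 3: p=5, d=13, C=19, tardiness=max(0,19-13)=6
  Job 4: p=10, d=21, C=29, tardiness=max(0,29-21)=8
Total tardiness = 20

20


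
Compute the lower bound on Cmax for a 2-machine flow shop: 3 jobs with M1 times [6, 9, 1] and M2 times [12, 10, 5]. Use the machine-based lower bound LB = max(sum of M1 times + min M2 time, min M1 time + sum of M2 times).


LB1 = sum(M1 times) + min(M2 times) = 16 + 5 = 21
LB2 = min(M1 times) + sum(M2 times) = 1 + 27 = 28
Lower bound = max(LB1, LB2) = max(21, 28) = 28

28


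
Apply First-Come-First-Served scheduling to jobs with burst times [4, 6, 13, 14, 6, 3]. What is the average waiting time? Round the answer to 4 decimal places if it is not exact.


FCFS order (as given): [4, 6, 13, 14, 6, 3]
Waiting times:
  Job 1: wait = 0
  Job 2: wait = 4
  Job 3: wait = 10
  Job 4: wait = 23
  Job 5: wait = 37
  Job 6: wait = 43
Sum of waiting times = 117
Average waiting time = 117/6 = 19.5

19.5


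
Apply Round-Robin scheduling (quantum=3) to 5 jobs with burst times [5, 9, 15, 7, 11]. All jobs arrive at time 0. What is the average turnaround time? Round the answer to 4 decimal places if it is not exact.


Time quantum = 3
Execution trace:
  J1 runs 3 units, time = 3
  J2 runs 3 units, time = 6
  J3 runs 3 units, time = 9
  J4 runs 3 units, time = 12
  J5 runs 3 units, time = 15
  J1 runs 2 units, time = 17
  J2 runs 3 units, time = 20
  J3 runs 3 units, time = 23
  J4 runs 3 units, time = 26
  J5 runs 3 units, time = 29
  J2 runs 3 units, time = 32
  J3 runs 3 units, time = 35
  J4 runs 1 units, time = 36
  J5 runs 3 units, time = 39
  J3 runs 3 units, time = 42
  J5 runs 2 units, time = 44
  J3 runs 3 units, time = 47
Finish times: [17, 32, 47, 36, 44]
Average turnaround = 176/5 = 35.2

35.2


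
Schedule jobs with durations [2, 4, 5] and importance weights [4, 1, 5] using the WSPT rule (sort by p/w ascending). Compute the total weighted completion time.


Compute p/w ratios and sort ascending (WSPT): [(2, 4), (5, 5), (4, 1)]
Compute weighted completion times:
  Job (p=2,w=4): C=2, w*C=4*2=8
  Job (p=5,w=5): C=7, w*C=5*7=35
  Job (p=4,w=1): C=11, w*C=1*11=11
Total weighted completion time = 54

54


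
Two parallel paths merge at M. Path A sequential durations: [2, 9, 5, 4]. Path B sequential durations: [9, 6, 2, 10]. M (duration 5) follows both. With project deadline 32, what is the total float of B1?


Forward pass: ES(B1) = sum of predecessors on chain B = 0
EF = ES + duration = 0 + 9 = 9
Backward pass: LF(M) = deadline = 32; LS(M) = 32 - 5 = 27
LF(B1) = LS(M) - sum(successors on chain B) = 27 - 18 = 9
LS = LF - duration = 9 - 9 = 0
Total float = LS - ES = 0 - 0 = 0

0


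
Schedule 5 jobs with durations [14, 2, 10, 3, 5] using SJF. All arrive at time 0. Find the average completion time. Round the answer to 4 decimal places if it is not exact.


SJF order (ascending): [2, 3, 5, 10, 14]
Completion times:
  Job 1: burst=2, C=2
  Job 2: burst=3, C=5
  Job 3: burst=5, C=10
  Job 4: burst=10, C=20
  Job 5: burst=14, C=34
Average completion = 71/5 = 14.2

14.2


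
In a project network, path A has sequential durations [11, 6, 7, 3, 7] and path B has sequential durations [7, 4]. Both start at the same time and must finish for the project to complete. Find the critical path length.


Path A total = 11 + 6 + 7 + 3 + 7 = 34
Path B total = 7 + 4 = 11
Critical path = longest path = max(34, 11) = 34

34


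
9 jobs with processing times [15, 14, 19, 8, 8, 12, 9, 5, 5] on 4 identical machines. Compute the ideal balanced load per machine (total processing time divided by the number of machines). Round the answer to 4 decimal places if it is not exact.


Total processing time = 15 + 14 + 19 + 8 + 8 + 12 + 9 + 5 + 5 = 95
Number of machines = 4
Ideal balanced load = 95 / 4 = 23.75

23.75


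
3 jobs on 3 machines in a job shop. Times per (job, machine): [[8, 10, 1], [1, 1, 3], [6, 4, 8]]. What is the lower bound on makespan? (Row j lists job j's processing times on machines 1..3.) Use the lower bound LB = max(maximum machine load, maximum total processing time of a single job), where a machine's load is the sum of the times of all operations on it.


Machine loads:
  Machine 1: 8 + 1 + 6 = 15
  Machine 2: 10 + 1 + 4 = 15
  Machine 3: 1 + 3 + 8 = 12
Max machine load = 15
Job totals:
  Job 1: 19
  Job 2: 5
  Job 3: 18
Max job total = 19
Lower bound = max(15, 19) = 19

19


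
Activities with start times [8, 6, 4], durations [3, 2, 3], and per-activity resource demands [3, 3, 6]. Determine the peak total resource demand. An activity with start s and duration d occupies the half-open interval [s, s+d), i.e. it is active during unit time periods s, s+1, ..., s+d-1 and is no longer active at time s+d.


Each activity i is active on [start_i, start_i + duration_i).
Compute total resource usage per time slot:
  t=0: active resources = [], total = 0
  t=1: active resources = [], total = 0
  t=2: active resources = [], total = 0
  t=3: active resources = [], total = 0
  t=4: active resources = [6], total = 6
  t=5: active resources = [6], total = 6
  t=6: active resources = [3, 6], total = 9
  t=7: active resources = [3], total = 3
  t=8: active resources = [3], total = 3
  t=9: active resources = [3], total = 3
  t=10: active resources = [3], total = 3
Peak resource demand = 9

9


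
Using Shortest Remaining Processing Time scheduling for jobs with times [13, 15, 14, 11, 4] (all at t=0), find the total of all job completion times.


Since all jobs arrive at t=0, SRPT equals SPT ordering.
SPT order: [4, 11, 13, 14, 15]
Completion times:
  Job 1: p=4, C=4
  Job 2: p=11, C=15
  Job 3: p=13, C=28
  Job 4: p=14, C=42
  Job 5: p=15, C=57
Total completion time = 4 + 15 + 28 + 42 + 57 = 146

146


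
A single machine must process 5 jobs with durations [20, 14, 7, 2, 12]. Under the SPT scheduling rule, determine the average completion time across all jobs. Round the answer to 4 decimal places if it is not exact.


Sort jobs by processing time (SPT order): [2, 7, 12, 14, 20]
Compute completion times sequentially:
  Job 1: processing = 2, completes at 2
  Job 2: processing = 7, completes at 9
  Job 3: processing = 12, completes at 21
  Job 4: processing = 14, completes at 35
  Job 5: processing = 20, completes at 55
Sum of completion times = 122
Average completion time = 122/5 = 24.4

24.4


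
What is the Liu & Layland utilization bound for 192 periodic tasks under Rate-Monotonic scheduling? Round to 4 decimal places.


Compute 2^(1/192) = 1.0036166660
Subtract 1: 1.0036166660 - 1 = 0.0036166660
Multiply by n: 192 * 0.0036166660 = 0.6943998720
Round to 4 dp: 0.6944

0.6944


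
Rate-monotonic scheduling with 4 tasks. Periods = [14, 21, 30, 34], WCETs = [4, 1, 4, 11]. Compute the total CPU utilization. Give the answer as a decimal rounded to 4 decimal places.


Compute individual utilizations (exact fractions):
  Task 1: C/T = 4/14 = 2/7 (approx. 0.2857)
  Task 2: C/T = 1/21 (approx. 0.0476)
  Task 3: C/T = 4/30 = 2/15 (approx. 0.1333)
  Task 4: C/T = 11/34 (approx. 0.3235)
Total utilization U = 2/7 + 1/21 + 2/15 + 11/34 = 403/510
Rounded to 4 decimal places: U = 0.7902
RM (Liu & Layland) bound for 4 tasks = 0.756828; compare with U = 403/510 (approx. 0.790196)
bound < U <= 1, so the RM sufficient condition is not met (inconclusive; an exact test such as response-time analysis is needed).

0.7902


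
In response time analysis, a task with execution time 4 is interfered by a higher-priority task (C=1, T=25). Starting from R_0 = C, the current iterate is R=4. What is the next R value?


R_next = C + ceil(R_prev / T_hp) * C_hp
ceil(4 / 25) = ceil(0.16) = 1
Interference = 1 * 1 = 1
R_next = 4 + 1 = 5

5


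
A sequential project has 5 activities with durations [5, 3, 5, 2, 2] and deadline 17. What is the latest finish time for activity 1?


LF(activity 1) = deadline - sum of successor durations
Successors: activities 2 through 5 with durations [3, 5, 2, 2]
Sum of successor durations = 12
LF = 17 - 12 = 5

5


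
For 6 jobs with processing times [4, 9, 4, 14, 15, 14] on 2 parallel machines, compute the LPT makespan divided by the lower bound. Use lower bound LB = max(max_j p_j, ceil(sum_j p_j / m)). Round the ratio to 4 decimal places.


LPT order: [15, 14, 14, 9, 4, 4]
Machine loads after assignment: [32, 28]
LPT makespan = 32
Lower bound = max(max_job, ceil(total/2)) = max(15, 30) = 30
Ratio = 32 / 30 = 1.0667

1.0667


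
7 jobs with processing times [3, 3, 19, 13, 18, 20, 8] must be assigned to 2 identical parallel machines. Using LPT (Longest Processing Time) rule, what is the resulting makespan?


Sort jobs in decreasing order (LPT): [20, 19, 18, 13, 8, 3, 3]
Assign each job to the least loaded machine:
  Machine 1: jobs [20, 13, 8], load = 41
  Machine 2: jobs [19, 18, 3, 3], load = 43
Makespan = max load = 43

43


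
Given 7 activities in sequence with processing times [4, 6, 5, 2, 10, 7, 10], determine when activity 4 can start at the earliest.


Activity 4 starts after activities 1 through 3 complete.
Predecessor durations: [4, 6, 5]
ES = 4 + 6 + 5 = 15

15


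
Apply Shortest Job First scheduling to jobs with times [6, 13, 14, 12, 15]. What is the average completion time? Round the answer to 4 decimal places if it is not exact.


SJF order (ascending): [6, 12, 13, 14, 15]
Completion times:
  Job 1: burst=6, C=6
  Job 2: burst=12, C=18
  Job 3: burst=13, C=31
  Job 4: burst=14, C=45
  Job 5: burst=15, C=60
Average completion = 160/5 = 32.0

32.0


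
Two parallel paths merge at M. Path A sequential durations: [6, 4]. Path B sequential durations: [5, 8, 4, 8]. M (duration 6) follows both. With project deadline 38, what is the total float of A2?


Forward pass: ES(A2) = sum of predecessors on chain A = 6
EF = ES + duration = 6 + 4 = 10
Backward pass: LF(M) = deadline = 38; LS(M) = 38 - 6 = 32
LF(A2) = LS(M) - sum(successors on chain A) = 32 - 0 = 32
LS = LF - duration = 32 - 4 = 28
Total float = LS - ES = 28 - 6 = 22

22


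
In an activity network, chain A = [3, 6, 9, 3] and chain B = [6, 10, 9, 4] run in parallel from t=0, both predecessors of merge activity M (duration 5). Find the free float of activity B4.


ES(B4) = sum of predecessors on chain B = 25
EF(B4) = ES + duration = 25 + 4 = 29
Successor of B4 is M. ES(M) = max(sum(A), sum(B)) = max(21, 29) = 29
Free float = ES(successor) - EF(current) = 29 - 29 = 0

0


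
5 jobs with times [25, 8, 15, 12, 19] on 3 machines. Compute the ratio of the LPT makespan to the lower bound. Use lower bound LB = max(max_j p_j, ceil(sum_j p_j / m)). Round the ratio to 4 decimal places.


LPT order: [25, 19, 15, 12, 8]
Machine loads after assignment: [25, 27, 27]
LPT makespan = 27
Lower bound = max(max_job, ceil(total/3)) = max(25, 27) = 27
Ratio = 27 / 27 = 1.0

1.0


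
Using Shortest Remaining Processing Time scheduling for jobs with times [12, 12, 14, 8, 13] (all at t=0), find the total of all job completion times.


Since all jobs arrive at t=0, SRPT equals SPT ordering.
SPT order: [8, 12, 12, 13, 14]
Completion times:
  Job 1: p=8, C=8
  Job 2: p=12, C=20
  Job 3: p=12, C=32
  Job 4: p=13, C=45
  Job 5: p=14, C=59
Total completion time = 8 + 20 + 32 + 45 + 59 = 164

164


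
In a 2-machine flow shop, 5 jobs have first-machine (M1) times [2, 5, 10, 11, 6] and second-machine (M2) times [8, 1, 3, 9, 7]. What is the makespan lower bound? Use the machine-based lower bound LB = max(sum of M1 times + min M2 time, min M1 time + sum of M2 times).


LB1 = sum(M1 times) + min(M2 times) = 34 + 1 = 35
LB2 = min(M1 times) + sum(M2 times) = 2 + 28 = 30
Lower bound = max(LB1, LB2) = max(35, 30) = 35

35


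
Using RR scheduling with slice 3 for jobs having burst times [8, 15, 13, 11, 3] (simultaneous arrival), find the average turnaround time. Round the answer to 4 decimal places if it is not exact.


Time quantum = 3
Execution trace:
  J1 runs 3 units, time = 3
  J2 runs 3 units, time = 6
  J3 runs 3 units, time = 9
  J4 runs 3 units, time = 12
  J5 runs 3 units, time = 15
  J1 runs 3 units, time = 18
  J2 runs 3 units, time = 21
  J3 runs 3 units, time = 24
  J4 runs 3 units, time = 27
  J1 runs 2 units, time = 29
  J2 runs 3 units, time = 32
  J3 runs 3 units, time = 35
  J4 runs 3 units, time = 38
  J2 runs 3 units, time = 41
  J3 runs 3 units, time = 44
  J4 runs 2 units, time = 46
  J2 runs 3 units, time = 49
  J3 runs 1 units, time = 50
Finish times: [29, 49, 50, 46, 15]
Average turnaround = 189/5 = 37.8

37.8


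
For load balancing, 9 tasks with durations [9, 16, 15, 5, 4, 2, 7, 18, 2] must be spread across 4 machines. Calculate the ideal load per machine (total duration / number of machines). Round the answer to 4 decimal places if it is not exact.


Total processing time = 9 + 16 + 15 + 5 + 4 + 2 + 7 + 18 + 2 = 78
Number of machines = 4
Ideal balanced load = 78 / 4 = 19.5

19.5


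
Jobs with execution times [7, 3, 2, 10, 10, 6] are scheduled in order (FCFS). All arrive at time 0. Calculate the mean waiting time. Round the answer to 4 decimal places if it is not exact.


FCFS order (as given): [7, 3, 2, 10, 10, 6]
Waiting times:
  Job 1: wait = 0
  Job 2: wait = 7
  Job 3: wait = 10
  Job 4: wait = 12
  Job 5: wait = 22
  Job 6: wait = 32
Sum of waiting times = 83
Average waiting time = 83/6 = 13.8333

13.8333


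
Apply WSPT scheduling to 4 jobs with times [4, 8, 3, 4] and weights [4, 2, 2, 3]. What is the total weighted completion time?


Compute p/w ratios and sort ascending (WSPT): [(4, 4), (4, 3), (3, 2), (8, 2)]
Compute weighted completion times:
  Job (p=4,w=4): C=4, w*C=4*4=16
  Job (p=4,w=3): C=8, w*C=3*8=24
  Job (p=3,w=2): C=11, w*C=2*11=22
  Job (p=8,w=2): C=19, w*C=2*19=38
Total weighted completion time = 100

100


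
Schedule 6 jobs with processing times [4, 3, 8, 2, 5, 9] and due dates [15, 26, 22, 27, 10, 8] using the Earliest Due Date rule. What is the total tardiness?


Sort by due date (EDD order): [(9, 8), (5, 10), (4, 15), (8, 22), (3, 26), (2, 27)]
Compute completion times and tardiness:
  Job 1: p=9, d=8, C=9, tardiness=max(0,9-8)=1
  Job 2: p=5, d=10, C=14, tardiness=max(0,14-10)=4
  Job 3: p=4, d=15, C=18, tardiness=max(0,18-15)=3
  Job 4: p=8, d=22, C=26, tardiness=max(0,26-22)=4
  Job 5: p=3, d=26, C=29, tardiness=max(0,29-26)=3
  Job 6: p=2, d=27, C=31, tardiness=max(0,31-27)=4
Total tardiness = 19

19


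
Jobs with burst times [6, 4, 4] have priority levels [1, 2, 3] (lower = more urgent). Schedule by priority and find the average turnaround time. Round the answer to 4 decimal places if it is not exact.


Sort by priority (ascending = highest first):
Order: [(1, 6), (2, 4), (3, 4)]
Completion times:
  Priority 1, burst=6, C=6
  Priority 2, burst=4, C=10
  Priority 3, burst=4, C=14
Average turnaround = 30/3 = 10.0

10.0


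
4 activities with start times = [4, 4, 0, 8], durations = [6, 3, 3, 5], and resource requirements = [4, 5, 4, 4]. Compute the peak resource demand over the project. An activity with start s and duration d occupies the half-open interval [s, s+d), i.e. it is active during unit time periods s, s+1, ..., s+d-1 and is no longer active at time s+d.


Each activity i is active on [start_i, start_i + duration_i).
Compute total resource usage per time slot:
  t=0: active resources = [4], total = 4
  t=1: active resources = [4], total = 4
  t=2: active resources = [4], total = 4
  t=3: active resources = [], total = 0
  t=4: active resources = [4, 5], total = 9
  t=5: active resources = [4, 5], total = 9
  t=6: active resources = [4, 5], total = 9
  t=7: active resources = [4], total = 4
  t=8: active resources = [4, 4], total = 8
  t=9: active resources = [4, 4], total = 8
  t=10: active resources = [4], total = 4
  t=11: active resources = [4], total = 4
  t=12: active resources = [4], total = 4
Peak resource demand = 9

9


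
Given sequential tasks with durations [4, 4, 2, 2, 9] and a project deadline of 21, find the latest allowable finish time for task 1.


LF(activity 1) = deadline - sum of successor durations
Successors: activities 2 through 5 with durations [4, 2, 2, 9]
Sum of successor durations = 17
LF = 21 - 17 = 4

4


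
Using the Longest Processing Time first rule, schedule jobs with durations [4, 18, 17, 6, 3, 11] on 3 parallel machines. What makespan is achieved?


Sort jobs in decreasing order (LPT): [18, 17, 11, 6, 4, 3]
Assign each job to the least loaded machine:
  Machine 1: jobs [18], load = 18
  Machine 2: jobs [17, 4], load = 21
  Machine 3: jobs [11, 6, 3], load = 20
Makespan = max load = 21

21


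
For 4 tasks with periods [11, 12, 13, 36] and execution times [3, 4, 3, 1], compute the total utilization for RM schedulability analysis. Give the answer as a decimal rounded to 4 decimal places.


Compute individual utilizations (exact fractions):
  Task 1: C/T = 3/11 (approx. 0.2727)
  Task 2: C/T = 4/12 = 1/3 (approx. 0.3333)
  Task 3: C/T = 3/13 (approx. 0.2308)
  Task 4: C/T = 1/36 (approx. 0.0278)
Total utilization U = 3/11 + 1/3 + 3/13 + 1/36 = 4451/5148
Rounded to 4 decimal places: U = 0.8646
RM (Liu & Layland) bound for 4 tasks = 0.756828; compare with U = 4451/5148 (approx. 0.864608)
bound < U <= 1, so the RM sufficient condition is not met (inconclusive; an exact test such as response-time analysis is needed).

0.8646


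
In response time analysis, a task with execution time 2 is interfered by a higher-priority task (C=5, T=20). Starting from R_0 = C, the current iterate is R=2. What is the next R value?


R_next = C + ceil(R_prev / T_hp) * C_hp
ceil(2 / 20) = ceil(0.1) = 1
Interference = 1 * 5 = 5
R_next = 2 + 5 = 7

7


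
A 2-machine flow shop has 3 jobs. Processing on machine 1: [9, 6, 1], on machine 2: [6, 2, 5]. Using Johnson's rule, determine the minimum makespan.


Apply Johnson's rule:
  Group 1 (a <= b): [(3, 1, 5)]
  Group 2 (a > b): [(1, 9, 6), (2, 6, 2)]
Optimal job order: [3, 1, 2]
Schedule:
  Job 3: M1 done at 1, M2 done at 6
  Job 1: M1 done at 10, M2 done at 16
  Job 2: M1 done at 16, M2 done at 18
Makespan = 18

18


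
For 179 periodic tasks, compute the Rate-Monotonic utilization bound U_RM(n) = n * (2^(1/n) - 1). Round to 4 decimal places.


Compute 2^(1/179) = 1.0038798378
Subtract 1: 1.0038798378 - 1 = 0.0038798378
Multiply by n: 179 * 0.0038798378 = 0.6944909662
Round to 4 dp: 0.6945

0.6945


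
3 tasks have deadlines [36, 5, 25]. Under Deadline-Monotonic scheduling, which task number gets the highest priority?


Sort tasks by relative deadline (ascending):
  Task 2: deadline = 5
  Task 3: deadline = 25
  Task 1: deadline = 36
Priority order (highest first): [2, 3, 1]
Highest priority task = 2

2


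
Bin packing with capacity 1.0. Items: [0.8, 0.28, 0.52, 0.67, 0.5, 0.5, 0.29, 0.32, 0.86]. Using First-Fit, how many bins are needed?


Place items sequentially using First-Fit:
  Item 0.8 -> new Bin 1
  Item 0.28 -> new Bin 2
  Item 0.52 -> Bin 2 (now 0.8)
  Item 0.67 -> new Bin 3
  Item 0.5 -> new Bin 4
  Item 0.5 -> Bin 4 (now 1.0)
  Item 0.29 -> Bin 3 (now 0.96)
  Item 0.32 -> new Bin 5
  Item 0.86 -> new Bin 6
Total bins used = 6

6


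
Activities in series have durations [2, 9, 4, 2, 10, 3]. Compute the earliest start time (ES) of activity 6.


Activity 6 starts after activities 1 through 5 complete.
Predecessor durations: [2, 9, 4, 2, 10]
ES = 2 + 9 + 4 + 2 + 10 = 27

27


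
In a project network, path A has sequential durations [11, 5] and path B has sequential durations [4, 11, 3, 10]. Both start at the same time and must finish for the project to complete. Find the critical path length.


Path A total = 11 + 5 = 16
Path B total = 4 + 11 + 3 + 10 = 28
Critical path = longest path = max(16, 28) = 28

28


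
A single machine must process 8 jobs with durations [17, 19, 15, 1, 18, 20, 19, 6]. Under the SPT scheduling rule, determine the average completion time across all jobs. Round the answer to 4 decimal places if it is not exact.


Sort jobs by processing time (SPT order): [1, 6, 15, 17, 18, 19, 19, 20]
Compute completion times sequentially:
  Job 1: processing = 1, completes at 1
  Job 2: processing = 6, completes at 7
  Job 3: processing = 15, completes at 22
  Job 4: processing = 17, completes at 39
  Job 5: processing = 18, completes at 57
  Job 6: processing = 19, completes at 76
  Job 7: processing = 19, completes at 95
  Job 8: processing = 20, completes at 115
Sum of completion times = 412
Average completion time = 412/8 = 51.5

51.5


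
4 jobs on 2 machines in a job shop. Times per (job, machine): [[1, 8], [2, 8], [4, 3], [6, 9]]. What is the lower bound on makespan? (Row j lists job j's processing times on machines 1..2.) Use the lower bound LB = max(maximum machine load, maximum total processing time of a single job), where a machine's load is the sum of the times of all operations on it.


Machine loads:
  Machine 1: 1 + 2 + 4 + 6 = 13
  Machine 2: 8 + 8 + 3 + 9 = 28
Max machine load = 28
Job totals:
  Job 1: 9
  Job 2: 10
  Job 3: 7
  Job 4: 15
Max job total = 15
Lower bound = max(28, 15) = 28

28


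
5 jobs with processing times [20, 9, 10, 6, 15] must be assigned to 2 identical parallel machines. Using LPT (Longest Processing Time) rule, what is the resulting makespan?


Sort jobs in decreasing order (LPT): [20, 15, 10, 9, 6]
Assign each job to the least loaded machine:
  Machine 1: jobs [20, 9], load = 29
  Machine 2: jobs [15, 10, 6], load = 31
Makespan = max load = 31

31
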